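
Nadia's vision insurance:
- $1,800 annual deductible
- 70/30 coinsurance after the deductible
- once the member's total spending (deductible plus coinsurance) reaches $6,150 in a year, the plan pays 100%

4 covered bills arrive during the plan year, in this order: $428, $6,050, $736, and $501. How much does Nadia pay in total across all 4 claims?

Claim 1 — $428: entire amount goes to the deductible. Cost to member: $428. OOP to date $428.
Claim 2 — $6,050: $1,372 to deductible, leaving $4,678; 30% of $4,678 = $1,403.40. Member pays $2,775.40; OOP now $3,203.40.
Claim 3 — $736: deductible already satisfied, so member's share is 30% × $736 = $220.80. Cost to member: $220.80. OOP to date $3,424.20.
Claim 4 — $501: 30% coinsurance on $501 = $150.30. Cost to member: $150.30. OOP to date $3,574.50.
Total paid by the member: $428 + $2,775.40 + $220.80 + $150.30 = $3,574.50.

$3,574.50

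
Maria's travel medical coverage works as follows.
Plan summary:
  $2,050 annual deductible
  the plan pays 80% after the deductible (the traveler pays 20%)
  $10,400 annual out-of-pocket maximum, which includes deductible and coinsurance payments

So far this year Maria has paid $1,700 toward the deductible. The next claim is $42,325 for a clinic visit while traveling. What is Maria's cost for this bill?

Remaining deductible: $2,050 − $1,700 = $350.
After the $350 deductible portion, $42,325 − $350 = $41,975 is subject to coinsurance.
20% of $41,975 = $8,395 falls to the traveler.
Traveler responsibility before any cap: $350 + $8,395 = $8,745.
That would bring total out-of-pocket to $10,445, past the $10,400 cap. The traveler is capped at $10,400 − $1,700 = $8,700 on this claim.

$8,700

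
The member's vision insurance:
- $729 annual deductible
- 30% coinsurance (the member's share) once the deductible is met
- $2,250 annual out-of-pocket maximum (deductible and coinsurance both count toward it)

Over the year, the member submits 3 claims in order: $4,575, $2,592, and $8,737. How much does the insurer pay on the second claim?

$2,224.80

Claim 1 — $4,575: $729 to deductible, leaving $3,846; coinsurance $3,846 × 30% = $1,153.80. Cost to member: $1,882.80. OOP to date $1,882.80. Plan pays $4,575 − $1,882.80 = $2,692.20.
Claim 2 — $2,592: deductible met; 30% of $2,592 = $777.60. Adding that to $1,882.80 gives $2,660.40, past the $2,250 cap; member pays only $2,250 − $1,882.80 = $367.20. Insurer: $2,592 − $367.20 = $2,224.80.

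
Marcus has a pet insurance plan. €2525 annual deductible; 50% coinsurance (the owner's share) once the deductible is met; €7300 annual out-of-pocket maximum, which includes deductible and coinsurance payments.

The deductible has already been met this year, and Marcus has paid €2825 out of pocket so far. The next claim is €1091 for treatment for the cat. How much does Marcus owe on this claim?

The deductible is already satisfied, so the full bill goes to coinsurance.
Coinsurance: €1091 × 50% = €545.50.
Year-to-date out-of-pocket becomes €2825 + €545.50 = €3370.50, still under the €7300 maximum, so no cap applies.

€545.50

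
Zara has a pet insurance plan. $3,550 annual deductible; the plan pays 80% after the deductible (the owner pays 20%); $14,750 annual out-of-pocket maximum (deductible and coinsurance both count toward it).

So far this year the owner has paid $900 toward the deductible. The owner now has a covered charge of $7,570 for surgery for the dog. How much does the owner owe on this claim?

$3,634

$900 of the $3,550 deductible is already met, leaving $2,650.
After the $2,650 deductible portion, $7,570 − $2,650 = $4,920 is subject to coinsurance.
20% of $4,920 = $984 falls to the owner.
Owner responsibility before any cap: $2,650 + $984 = $3,634.
Year-to-date out-of-pocket becomes $900 + $3,634 = $4,534, still under the $14,750 maximum, so no cap applies.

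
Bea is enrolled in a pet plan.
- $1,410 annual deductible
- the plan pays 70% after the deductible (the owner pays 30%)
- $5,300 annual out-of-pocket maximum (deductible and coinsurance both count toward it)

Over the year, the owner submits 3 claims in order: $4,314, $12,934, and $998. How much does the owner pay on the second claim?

Claim 1 ($4,314): $1,410 finishes the deductible; $2,904 goes to coinsurance; owner's 30% is $871.20. Cost to owner: $2,281.20. OOP to date $2,281.20.
Claim 2 ($12,934): 30% coinsurance on $12,934 = $3,880.20. That would push OOP to $6,161.40, over the $5,300 cap, so owner pays $5,300 − $2,281.20 = $3,018.80.

$3,018.80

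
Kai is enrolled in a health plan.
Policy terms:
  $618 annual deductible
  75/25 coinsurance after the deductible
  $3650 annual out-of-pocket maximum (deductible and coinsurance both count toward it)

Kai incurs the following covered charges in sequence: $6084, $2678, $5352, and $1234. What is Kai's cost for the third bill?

$996

Bill 1, $6084: $618 to deductible, leaving $5466; 25% of $5466 = $1366.50. Patient pays $1984.50; OOP now $1984.50.
Bill 2, $2678: 25% coinsurance on $2678 = $669.50. Patient owes $669.50 (running OOP $2654).
Bill 3, $5352: deductible already satisfied, so patient's share is 25% × $5352 = $1338. OOP would hit $3992 > $3650, so the cap limits the patient to $3650 − $2654 = $996.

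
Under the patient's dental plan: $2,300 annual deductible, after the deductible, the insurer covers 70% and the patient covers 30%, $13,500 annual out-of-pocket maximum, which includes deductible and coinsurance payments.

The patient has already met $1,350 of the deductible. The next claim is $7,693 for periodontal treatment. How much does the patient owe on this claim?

$1,350 of the $2,300 deductible is already met, leaving $950.
That leaves $7,693 − $950 = $6,743 for coinsurance.
30% of $6,743 = $2,022.90 falls to the patient.
That puts the patient's cost at $950 + $2,022.90 = $2,972.90 before any cap.
Cumulative spending $1,350 + $2,972.90 = $4,322.90 stays under the $13,500 maximum.

$2,972.90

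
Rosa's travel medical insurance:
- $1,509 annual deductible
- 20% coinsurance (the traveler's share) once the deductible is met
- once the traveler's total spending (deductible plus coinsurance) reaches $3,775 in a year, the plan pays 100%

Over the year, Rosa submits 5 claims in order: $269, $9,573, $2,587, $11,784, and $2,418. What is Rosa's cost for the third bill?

$517.40

Claim 1 ($269): entire amount goes to the deductible. Traveler pays $269; OOP now $269.
Claim 2 ($9,573): deductible takes $1,240, $8,333 remains; coinsurance $8,333 × 20% = $1,666.60. Traveler pays $2,906.60; OOP now $3,175.60.
Claim 3 ($2,587): deductible met; 20% of $2,587 = $517.40. Traveler pays $517.40; OOP now $3,693.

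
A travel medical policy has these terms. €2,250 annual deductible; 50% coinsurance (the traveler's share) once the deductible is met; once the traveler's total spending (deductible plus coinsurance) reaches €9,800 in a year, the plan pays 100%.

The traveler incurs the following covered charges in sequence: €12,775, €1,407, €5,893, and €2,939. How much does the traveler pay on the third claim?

Bill 1, €12,775: deductible takes €2,250, €10,525 remains; traveler's 50% is €5,262.50. Traveler owes €7,512.50 (running OOP €7,512.50).
Bill 2, €1,407: 50% coinsurance on €1,407 = €703.50. Traveler pays €703.50; OOP now €8,216.
Bill 3, €5,893: deductible met; 50% of €5,893 = €2,946.50. OOP would hit €11,162.50 > €9,800, so the cap limits the traveler to €9,800 − €8,216 = €1,584.

€1,584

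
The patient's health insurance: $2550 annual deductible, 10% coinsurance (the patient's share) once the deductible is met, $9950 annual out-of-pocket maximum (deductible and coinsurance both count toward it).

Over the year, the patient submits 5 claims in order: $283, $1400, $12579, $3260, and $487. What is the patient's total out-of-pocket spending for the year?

$4095.90

Bill 1, $283: all of it applies to the deductible. Patient owes $283 (running OOP $283).
Bill 2, $1400: all of it applies to the deductible. Patient pays $1400; OOP now $1683.
Bill 3, $12579: $867 finishes the deductible; $11712 goes to coinsurance; coinsurance $11712 × 10% = $1171.20. Cost to patient: $2038.20. OOP to date $3721.20.
Bill 4, $3260: 10% coinsurance on $3260 = $326. Patient owes $326 (running OOP $4047.20).
Bill 5, $487: 10% coinsurance on $487 = $48.70. Patient pays $48.70; OOP now $4095.90.
Summing the patient's payments: $283 + $1400 + $2038.20 + $326 + $48.70 = $4095.90.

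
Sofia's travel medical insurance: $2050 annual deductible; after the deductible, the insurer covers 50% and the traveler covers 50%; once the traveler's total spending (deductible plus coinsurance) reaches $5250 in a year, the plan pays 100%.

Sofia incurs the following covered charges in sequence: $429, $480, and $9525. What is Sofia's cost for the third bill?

$4341

Claim 1 — $429: all of it applies to the deductible. Traveler owes $429 (running OOP $429).
Claim 2 — $480: all of it applies to the deductible. Cost to traveler: $480. OOP to date $909.
Claim 3 — $9525: $1141 to deductible, leaving $8384; coinsurance $8384 × 50% = $4192. Deductible plus coinsurance: $1141 + $4192 = $5333. OOP would hit $6242 > $5250, so the cap limits the traveler to $5250 − $909 = $4341.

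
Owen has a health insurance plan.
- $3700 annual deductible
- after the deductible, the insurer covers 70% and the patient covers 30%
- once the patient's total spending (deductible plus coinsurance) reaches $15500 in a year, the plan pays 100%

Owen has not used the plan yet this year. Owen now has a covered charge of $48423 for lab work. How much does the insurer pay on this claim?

The full $3700 deductible is still open; $3700 of this bill applies to it.
That leaves $48423 − $3700 = $44723 for coinsurance.
Coinsurance: $44723 × 30% = $13416.90.
So the patient owes $3700 + $13416.90 = $17116.90 before any cap.
Adding $17116.90 to the $0 already spent would give $17116.90, which exceeds the $15500 cap; the patient pays just $15500 − $0 = $15500.
Insurer pays the balance: $48423 − $15500 = $32923.

$32923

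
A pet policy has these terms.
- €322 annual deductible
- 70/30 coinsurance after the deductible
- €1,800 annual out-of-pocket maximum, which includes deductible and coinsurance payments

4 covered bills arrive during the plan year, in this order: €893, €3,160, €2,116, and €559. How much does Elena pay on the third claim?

Claim 1 — €893: €322 finishes the deductible; €571 goes to coinsurance; coinsurance €571 × 30% = €171.30. Cost to owner: €493.30. OOP to date €493.30.
Claim 2 — €3,160: 30% coinsurance on €3,160 = €948. Owner owes €948 (running OOP €1,441.30).
Claim 3 — €2,116: deductible already satisfied, so owner's share is 30% × €2,116 = €634.80. Adding that to €1,441.30 gives €2,076.10, past the €1,800 cap; owner pays only €1,800 − €1,441.30 = €358.70.

€358.70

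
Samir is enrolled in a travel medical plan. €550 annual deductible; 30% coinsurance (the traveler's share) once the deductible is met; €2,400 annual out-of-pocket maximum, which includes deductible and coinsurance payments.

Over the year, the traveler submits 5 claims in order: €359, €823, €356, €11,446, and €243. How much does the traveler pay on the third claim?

Bill 1, €359: all of it applies to the deductible. Cost to traveler: €359. OOP to date €359.
Bill 2, €823: deductible takes €191, €632 remains; coinsurance €632 × 30% = €189.60. Traveler pays €380.60; OOP now €739.60.
Bill 3, €356: 30% coinsurance on €356 = €106.80. Cost to traveler: €106.80. OOP to date €846.40.

€106.80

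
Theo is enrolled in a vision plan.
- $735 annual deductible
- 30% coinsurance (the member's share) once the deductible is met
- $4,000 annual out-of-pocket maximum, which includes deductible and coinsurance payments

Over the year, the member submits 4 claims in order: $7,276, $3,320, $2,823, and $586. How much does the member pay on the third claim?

$306.70

Bill 1, $7,276: deductible takes $735, $6,541 remains; coinsurance $6,541 × 30% = $1,962.30. Member owes $2,697.30 (running OOP $2,697.30).
Bill 2, $3,320: 30% coinsurance on $3,320 = $996. Member pays $996; OOP now $3,693.30.
Bill 3, $2,823: deductible met; 30% of $2,823 = $846.90. OOP would hit $4,540.20 > $4,000, so the cap limits the member to $4,000 − $3,693.30 = $306.70.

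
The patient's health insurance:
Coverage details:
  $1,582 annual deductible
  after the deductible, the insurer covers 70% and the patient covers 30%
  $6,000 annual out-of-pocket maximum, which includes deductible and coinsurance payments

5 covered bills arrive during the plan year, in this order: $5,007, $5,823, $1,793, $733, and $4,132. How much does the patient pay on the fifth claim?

#1 ($5,007): $1,582 to deductible, leaving $3,425; 30% of $3,425 = $1,027.50. Cost to patient: $2,609.50. OOP to date $2,609.50.
#2 ($5,823): deductible met; 30% of $5,823 = $1,746.90. Patient pays $1,746.90; OOP now $4,356.40.
#3 ($1,793): deductible met; 30% of $1,793 = $537.90. Patient owes $537.90 (running OOP $4,894.30).
#4 ($733): 30% coinsurance on $733 = $219.90. Patient pays $219.90; OOP now $5,114.20.
#5 ($4,132): 30% coinsurance on $4,132 = $1,239.60. OOP would hit $6,353.80 > $6,000, so the cap limits the patient to $6,000 − $5,114.20 = $885.80.

$885.80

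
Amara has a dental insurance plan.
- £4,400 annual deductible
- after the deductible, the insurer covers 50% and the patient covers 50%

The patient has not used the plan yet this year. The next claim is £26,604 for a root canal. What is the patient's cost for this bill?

Nothing has been paid toward the £4,400 deductible, so the first £4,400 of this charge is applied there.
That leaves £26,604 − £4,400 = £22,204 for coinsurance.
Patient's 50% share of £22,204 is £11,102.
Patient responsibility: £4,400 + £11,102 = £15,502.

£15,502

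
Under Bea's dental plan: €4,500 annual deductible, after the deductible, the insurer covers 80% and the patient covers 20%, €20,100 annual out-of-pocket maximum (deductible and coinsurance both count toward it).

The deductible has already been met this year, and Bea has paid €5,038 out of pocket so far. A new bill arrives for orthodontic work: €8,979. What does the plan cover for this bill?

€7,183.20

The deductible is already satisfied, so the full bill goes to coinsurance.
20% of €8,979 = €1,795.80 falls to the patient.
Cumulative spending €5,038 + €1,795.80 = €6,833.80 stays under the €20,100 maximum.
The plan picks up €8,979 − €1,795.80 = €7,183.20.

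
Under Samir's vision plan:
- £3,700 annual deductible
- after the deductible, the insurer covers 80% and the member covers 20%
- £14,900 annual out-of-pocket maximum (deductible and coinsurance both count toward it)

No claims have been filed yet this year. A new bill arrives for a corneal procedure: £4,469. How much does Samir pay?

£3,853.80

Deductible not yet touched, so the first £3,700 of the bill goes to the deductible.
After the £3,700 deductible portion, £4,469 − £3,700 = £769 is subject to coinsurance.
Member's 20% share of £769 is £153.80.
Member responsibility before any cap: £3,700 + £153.80 = £3,853.80.
Year-to-date out-of-pocket becomes £0 + £3,853.80 = £3,853.80, still under the £14,900 maximum, so no cap applies.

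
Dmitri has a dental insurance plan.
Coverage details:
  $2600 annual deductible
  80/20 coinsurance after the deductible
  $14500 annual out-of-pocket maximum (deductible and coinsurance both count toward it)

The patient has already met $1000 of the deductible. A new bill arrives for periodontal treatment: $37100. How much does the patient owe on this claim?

Remaining deductible: $2600 − $1000 = $1600.
The remaining $35500 (= $37100 − $1600) moves to coinsurance.
Coinsurance: $35500 × 20% = $7100.
So the patient owes $1600 + $7100 = $8700 before any cap.
Total out-of-pocket so far would be $1000 + $8700 = $9700, below the $14500 cap — no reduction.

$8700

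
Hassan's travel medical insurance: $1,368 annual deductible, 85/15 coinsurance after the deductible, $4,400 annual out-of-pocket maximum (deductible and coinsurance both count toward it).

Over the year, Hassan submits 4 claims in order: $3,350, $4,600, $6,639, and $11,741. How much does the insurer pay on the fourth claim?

Claim 1 — $3,350: $1,368 to deductible, leaving $1,982; 15% of $1,982 = $297.30. Traveler owes $1,665.30 (running OOP $1,665.30). Insurer: $3,350 − $1,665.30 = $1,684.70.
Claim 2 — $4,600: deductible already satisfied, so traveler's share is 15% × $4,600 = $690. Cost to traveler: $690. OOP to date $2,355.30. Plan pays $4,600 − $690 = $3,910.
Claim 3 — $6,639: deductible met; 15% of $6,639 = $995.85. Traveler pays $995.85; OOP now $3,351.15. Plan pays $6,639 − $995.85 = $5,643.15.
Claim 4 — $11,741: deductible met; 15% of $11,741 = $1,761.15. OOP would hit $5,112.30 > $4,400, so the cap limits the traveler to $4,400 − $3,351.15 = $1,048.85. Plan pays $11,741 − $1,048.85 = $10,692.15.

$10,692.15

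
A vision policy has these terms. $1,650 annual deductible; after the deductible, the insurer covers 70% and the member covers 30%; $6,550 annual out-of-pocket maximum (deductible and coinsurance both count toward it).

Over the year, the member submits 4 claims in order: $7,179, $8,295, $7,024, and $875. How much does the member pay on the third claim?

Bill 1, $7,179: deductible takes $1,650, $5,529 remains; member's 30% is $1,658.70. Cost to member: $3,308.70. OOP to date $3,308.70.
Bill 2, $8,295: 30% coinsurance on $8,295 = $2,488.50. Member owes $2,488.50 (running OOP $5,797.20).
Bill 3, $7,024: 30% coinsurance on $7,024 = $2,107.20. Adding that to $5,797.20 gives $7,904.40, past the $6,550 cap; member pays only $6,550 − $5,797.20 = $752.80.

$752.80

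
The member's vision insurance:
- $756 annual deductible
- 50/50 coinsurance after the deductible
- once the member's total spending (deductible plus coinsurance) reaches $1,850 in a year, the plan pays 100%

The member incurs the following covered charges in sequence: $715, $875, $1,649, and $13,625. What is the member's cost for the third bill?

Claim 1 — $715: entire amount goes to the deductible. Member pays $715; OOP now $715.
Claim 2 — $875: $41 to deductible, leaving $834; coinsurance $834 × 50% = $417. Cost to member: $458. OOP to date $1,173.
Claim 3 — $1,649: 50% coinsurance on $1,649 = $824.50. Adding that to $1,173 gives $1,997.50, past the $1,850 cap; member pays only $1,850 − $1,173 = $677.

$677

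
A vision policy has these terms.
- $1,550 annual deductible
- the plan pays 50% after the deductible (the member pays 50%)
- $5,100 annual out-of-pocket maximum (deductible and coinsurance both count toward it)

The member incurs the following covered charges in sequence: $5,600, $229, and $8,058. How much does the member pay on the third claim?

Claim 1 ($5,600): deductible takes $1,550, $4,050 remains; 50% of $4,050 = $2,025. Cost to member: $3,575. OOP to date $3,575.
Claim 2 ($229): deductible met; 50% of $229 = $114.50. Member pays $114.50; OOP now $3,689.50.
Claim 3 ($8,058): 50% coinsurance on $8,058 = $4,029. OOP would hit $7,718.50 > $5,100, so the cap limits the member to $5,100 − $3,689.50 = $1,410.50.

$1,410.50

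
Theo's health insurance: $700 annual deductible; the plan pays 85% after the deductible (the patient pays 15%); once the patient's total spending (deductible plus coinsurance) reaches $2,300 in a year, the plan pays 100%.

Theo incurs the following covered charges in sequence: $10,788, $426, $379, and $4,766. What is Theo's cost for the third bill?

#1 ($10,788): $700 to deductible, leaving $10,088; patient's 15% is $1,513.20. Patient pays $2,213.20; OOP now $2,213.20.
#2 ($426): deductible met; 15% of $426 = $63.90. Patient pays $63.90; OOP now $2,277.10.
#3 ($379): 15% coinsurance on $379 = $56.85. Adding that to $2,277.10 gives $2,333.95, past the $2,300 cap; patient pays only $2,300 − $2,277.10 = $22.90.

$22.90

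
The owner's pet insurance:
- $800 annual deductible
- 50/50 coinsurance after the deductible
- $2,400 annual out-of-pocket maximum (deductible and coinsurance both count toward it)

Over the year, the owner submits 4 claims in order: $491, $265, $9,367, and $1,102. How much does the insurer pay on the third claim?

$7,723

#1 ($491): fully absorbed by the deductible. Owner pays $491; OOP now $491. Plan pays $491 − $491 = $0.
#2 ($265): fully absorbed by the deductible. Cost to owner: $265. OOP to date $756. Insurer: $265 − $265 = $0.
#3 ($9,367): $44 to deductible, leaving $9,323; 50% of $9,323 = $4,661.50. Together that's $44 + $4,661.50 = $4,705.50. That would push OOP to $5,461.50, over the $2,400 cap, so owner pays $2,400 − $756 = $1,644. Insurer: $9,367 − $1,644 = $7,723.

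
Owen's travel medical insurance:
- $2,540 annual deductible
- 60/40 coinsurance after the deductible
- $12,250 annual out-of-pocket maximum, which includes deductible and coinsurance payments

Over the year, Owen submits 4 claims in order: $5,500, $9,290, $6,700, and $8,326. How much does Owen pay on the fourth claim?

$2,130

Claim 1 — $5,500: $2,540 finishes the deductible; $2,960 goes to coinsurance; coinsurance $2,960 × 40% = $1,184. Traveler pays $3,724; OOP now $3,724.
Claim 2 — $9,290: 40% coinsurance on $9,290 = $3,716. Cost to traveler: $3,716. OOP to date $7,440.
Claim 3 — $6,700: deductible met; 40% of $6,700 = $2,680. Traveler pays $2,680; OOP now $10,120.
Claim 4 — $8,326: 40% coinsurance on $8,326 = $3,330.40. That would push OOP to $13,450.40, over the $12,250 cap, so traveler pays $12,250 − $10,120 = $2,130.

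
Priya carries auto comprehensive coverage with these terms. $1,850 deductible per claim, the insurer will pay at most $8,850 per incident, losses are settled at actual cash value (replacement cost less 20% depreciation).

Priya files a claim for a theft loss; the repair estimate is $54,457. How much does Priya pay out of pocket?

Actual cash value after 20% depreciation: $54,457 × 80% = $43,565.60.
Less the $1,850 deductible: $43,565.60 − $1,850 = $41,715.60.
The $8,850 per-incident cap binds; insurer pays $8,850.
Out of pocket: $54,457 − $8,850 = $45,607.

$45,607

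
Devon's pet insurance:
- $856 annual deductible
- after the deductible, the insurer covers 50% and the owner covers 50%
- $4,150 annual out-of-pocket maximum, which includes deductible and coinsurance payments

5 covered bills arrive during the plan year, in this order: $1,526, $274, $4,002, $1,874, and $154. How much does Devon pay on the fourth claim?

Claim 1 — $1,526: $856 finishes the deductible; $670 goes to coinsurance; owner's 50% is $335. Cost to owner: $1,191. OOP to date $1,191.
Claim 2 — $274: 50% coinsurance on $274 = $137. Owner owes $137 (running OOP $1,328).
Claim 3 — $4,002: deductible already satisfied, so owner's share is 50% × $4,002 = $2,001. Owner owes $2,001 (running OOP $3,329).
Claim 4 — $1,874: deductible met; 50% of $1,874 = $937. OOP would hit $4,266 > $4,150, so the cap limits the owner to $4,150 − $3,329 = $821.

$821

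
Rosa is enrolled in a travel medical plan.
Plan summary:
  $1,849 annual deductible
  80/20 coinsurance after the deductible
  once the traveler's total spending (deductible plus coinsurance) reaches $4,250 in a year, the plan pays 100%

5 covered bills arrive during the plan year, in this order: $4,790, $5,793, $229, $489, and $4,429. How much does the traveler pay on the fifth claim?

Bill 1, $4,790: deductible takes $1,849, $2,941 remains; 20% of $2,941 = $588.20. Cost to traveler: $2,437.20. OOP to date $2,437.20.
Bill 2, $5,793: deductible met; 20% of $5,793 = $1,158.60. Traveler owes $1,158.60 (running OOP $3,595.80).
Bill 3, $229: deductible met; 20% of $229 = $45.80. Cost to traveler: $45.80. OOP to date $3,641.60.
Bill 4, $489: 20% coinsurance on $489 = $97.80. Cost to traveler: $97.80. OOP to date $3,739.40.
Bill 5, $4,429: deductible met; 20% of $4,429 = $885.80. OOP would hit $4,625.20 > $4,250, so the cap limits the traveler to $4,250 − $3,739.40 = $510.60.

$510.60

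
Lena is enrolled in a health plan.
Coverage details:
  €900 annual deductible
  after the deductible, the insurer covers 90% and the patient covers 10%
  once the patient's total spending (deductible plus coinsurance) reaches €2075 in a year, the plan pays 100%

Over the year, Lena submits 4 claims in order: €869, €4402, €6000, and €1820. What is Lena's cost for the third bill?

Bill 1, €869: entire amount goes to the deductible. Patient pays €869; OOP now €869.
Bill 2, €4402: deductible takes €31, €4371 remains; 10% of €4371 = €437.10. Cost to patient: €468.10. OOP to date €1337.10.
Bill 3, €6000: 10% coinsurance on €6000 = €600. Cost to patient: €600. OOP to date €1937.10.

€600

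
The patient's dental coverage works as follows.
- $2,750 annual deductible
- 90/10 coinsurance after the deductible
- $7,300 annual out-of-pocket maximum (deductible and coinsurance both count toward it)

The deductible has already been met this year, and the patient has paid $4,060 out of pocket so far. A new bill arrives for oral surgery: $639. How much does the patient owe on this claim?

$63.90

With the deductible met, the entire $639 is subject to coinsurance.
Patient's 10% share of $639 is $63.90.
Total out-of-pocket so far would be $4,060 + $63.90 = $4,123.90, below the $7,300 cap — no reduction.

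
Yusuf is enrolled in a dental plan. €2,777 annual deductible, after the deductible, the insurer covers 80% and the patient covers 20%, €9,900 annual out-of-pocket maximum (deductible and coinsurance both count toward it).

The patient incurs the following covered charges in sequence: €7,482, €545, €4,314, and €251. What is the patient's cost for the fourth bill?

Claim 1 — €7,482: €2,777 finishes the deductible; €4,705 goes to coinsurance; coinsurance €4,705 × 20% = €941. Patient pays €3,718; OOP now €3,718.
Claim 2 — €545: deductible met; 20% of €545 = €109. Cost to patient: €109. OOP to date €3,827.
Claim 3 — €4,314: deductible already satisfied, so patient's share is 20% × €4,314 = €862.80. Cost to patient: €862.80. OOP to date €4,689.80.
Claim 4 — €251: deductible met; 20% of €251 = €50.20. Patient pays €50.20; OOP now €4,740.

€50.20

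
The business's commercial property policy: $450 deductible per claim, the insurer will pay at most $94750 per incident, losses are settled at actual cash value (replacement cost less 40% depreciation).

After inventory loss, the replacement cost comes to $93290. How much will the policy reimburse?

$55524

At 40% depreciation, ACV = $93290 − $37316 = $55974.
Less the $450 deductible: $55974 − $450 = $55524.
$55524 ≤ $94750, so the limit doesn't bind; insurer pays $55524.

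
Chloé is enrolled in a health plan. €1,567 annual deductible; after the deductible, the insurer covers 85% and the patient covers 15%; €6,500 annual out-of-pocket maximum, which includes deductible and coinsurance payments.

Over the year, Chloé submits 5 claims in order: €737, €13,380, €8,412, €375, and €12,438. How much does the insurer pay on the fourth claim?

€318.75

#1 (€737): all of it applies to the deductible. Patient pays €737; OOP now €737. Insurer: €737 − €737 = €0.
#2 (€13,380): €830 finishes the deductible; €12,550 goes to coinsurance; patient's 15% is €1,882.50. Patient pays €2,712.50; OOP now €3,449.50. Insurer: €13,380 − €2,712.50 = €10,667.50.
#3 (€8,412): deductible met; 15% of €8,412 = €1,261.80. Patient pays €1,261.80; OOP now €4,711.30. Insurer: €8,412 − €1,261.80 = €7,150.20.
#4 (€375): deductible already satisfied, so patient's share is 15% × €375 = €56.25. Cost to patient: €56.25. OOP to date €4,767.55. Plan pays €375 − €56.25 = €318.75.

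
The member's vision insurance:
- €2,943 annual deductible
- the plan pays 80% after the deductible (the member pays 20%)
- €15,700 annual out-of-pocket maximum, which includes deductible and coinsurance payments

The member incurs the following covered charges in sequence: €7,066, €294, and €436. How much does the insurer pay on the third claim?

Bill 1, €7,066: €2,943 to deductible, leaving €4,123; member's 20% is €824.60. Member owes €3,767.60 (running OOP €3,767.60). Insurer: €7,066 − €3,767.60 = €3,298.40.
Bill 2, €294: deductible met; 20% of €294 = €58.80. Member owes €58.80 (running OOP €3,826.40). Insurer: €294 − €58.80 = €235.20.
Bill 3, €436: deductible met; 20% of €436 = €87.20. Member pays €87.20; OOP now €3,913.60. Plan pays €436 − €87.20 = €348.80.

€348.80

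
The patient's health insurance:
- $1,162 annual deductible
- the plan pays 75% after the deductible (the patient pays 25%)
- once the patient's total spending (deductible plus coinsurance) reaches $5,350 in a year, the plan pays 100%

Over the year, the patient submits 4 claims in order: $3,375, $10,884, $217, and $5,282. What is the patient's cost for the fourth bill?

$859.50

#1 ($3,375): $1,162 finishes the deductible; $2,213 goes to coinsurance; coinsurance $2,213 × 25% = $553.25. Patient pays $1,715.25; OOP now $1,715.25.
#2 ($10,884): deductible already satisfied, so patient's share is 25% × $10,884 = $2,721. Patient pays $2,721; OOP now $4,436.25.
#3 ($217): deductible already satisfied, so patient's share is 25% × $217 = $54.25. Patient owes $54.25 (running OOP $4,490.50).
#4 ($5,282): deductible met; 25% of $5,282 = $1,320.50. Adding that to $4,490.50 gives $5,811, past the $5,350 cap; patient pays only $5,350 − $4,490.50 = $859.50.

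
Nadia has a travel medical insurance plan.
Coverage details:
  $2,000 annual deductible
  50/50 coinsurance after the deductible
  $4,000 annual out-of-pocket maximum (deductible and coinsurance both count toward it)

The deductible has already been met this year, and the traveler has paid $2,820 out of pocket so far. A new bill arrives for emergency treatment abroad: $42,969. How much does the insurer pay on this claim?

$41,789

With the deductible met, the entire $42,969 is subject to coinsurance.
Coinsurance: $42,969 × 50% = $21,484.50.
Year-to-date out-of-pocket would reach $2,820 + $21,484.50 = $24,304.50, above the $4,000 maximum, so the traveler pays only $4,000 − $2,820 = $1,180.
The insurer covers the remainder: $42,969 − $1,180 = $41,789.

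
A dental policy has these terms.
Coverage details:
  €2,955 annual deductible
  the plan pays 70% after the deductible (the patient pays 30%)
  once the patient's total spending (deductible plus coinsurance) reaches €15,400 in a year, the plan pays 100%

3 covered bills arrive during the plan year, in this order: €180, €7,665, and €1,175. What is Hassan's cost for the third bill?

€352.50

Bill 1, €180: fully absorbed by the deductible. Patient owes €180 (running OOP €180).
Bill 2, €7,665: €2,775 finishes the deductible; €4,890 goes to coinsurance; 30% of €4,890 = €1,467. Patient owes €4,242 (running OOP €4,422).
Bill 3, €1,175: deductible already satisfied, so patient's share is 30% × €1,175 = €352.50. Patient owes €352.50 (running OOP €4,774.50).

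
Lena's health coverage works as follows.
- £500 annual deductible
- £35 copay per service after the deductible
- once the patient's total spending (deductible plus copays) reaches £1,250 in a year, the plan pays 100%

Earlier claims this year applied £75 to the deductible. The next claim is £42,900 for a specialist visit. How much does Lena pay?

£460

£75 of the £500 deductible is already met, leaving £425.
After the £425 deductible portion, £42,900 − £425 = £42,475 is subject to the copay.
Copay on this service: £35.
That puts the patient's cost at £425 + £35 = £460 before any cap.
Cumulative spending £75 + £460 = £535 stays under the £1,250 maximum.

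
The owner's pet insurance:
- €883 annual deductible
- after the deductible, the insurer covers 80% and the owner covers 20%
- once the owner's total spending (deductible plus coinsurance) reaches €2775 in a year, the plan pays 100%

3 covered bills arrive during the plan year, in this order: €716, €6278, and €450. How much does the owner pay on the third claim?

€90

Claim 1 (€716): all of it applies to the deductible. Cost to owner: €716. OOP to date €716.
Claim 2 (€6278): €167 to deductible, leaving €6111; 20% of €6111 = €1222.20. Owner pays €1389.20; OOP now €2105.20.
Claim 3 (€450): 20% coinsurance on €450 = €90. Owner pays €90; OOP now €2195.20.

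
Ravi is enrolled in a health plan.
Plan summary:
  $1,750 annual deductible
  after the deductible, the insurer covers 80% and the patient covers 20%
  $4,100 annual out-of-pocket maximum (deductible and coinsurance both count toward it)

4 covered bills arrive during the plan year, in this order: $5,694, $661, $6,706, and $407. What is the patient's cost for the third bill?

$1,341.20

Bill 1, $5,694: deductible takes $1,750, $3,944 remains; 20% of $3,944 = $788.80. Cost to patient: $2,538.80. OOP to date $2,538.80.
Bill 2, $661: deductible met; 20% of $661 = $132.20. Cost to patient: $132.20. OOP to date $2,671.
Bill 3, $6,706: deductible met; 20% of $6,706 = $1,341.20. Patient pays $1,341.20; OOP now $4,012.20.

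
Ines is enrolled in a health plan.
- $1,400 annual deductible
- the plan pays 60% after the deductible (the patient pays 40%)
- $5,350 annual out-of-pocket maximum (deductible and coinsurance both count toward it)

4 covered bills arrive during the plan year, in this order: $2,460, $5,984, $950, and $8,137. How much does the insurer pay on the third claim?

$570

#1 ($2,460): deductible takes $1,400, $1,060 remains; 40% of $1,060 = $424. Patient owes $1,824 (running OOP $1,824). Plan pays $2,460 − $1,824 = $636.
#2 ($5,984): deductible already satisfied, so patient's share is 40% × $5,984 = $2,393.60. Patient owes $2,393.60 (running OOP $4,217.60). Insurer: $5,984 − $2,393.60 = $3,590.40.
#3 ($950): 40% coinsurance on $950 = $380. Patient pays $380; OOP now $4,597.60. Plan pays $950 − $380 = $570.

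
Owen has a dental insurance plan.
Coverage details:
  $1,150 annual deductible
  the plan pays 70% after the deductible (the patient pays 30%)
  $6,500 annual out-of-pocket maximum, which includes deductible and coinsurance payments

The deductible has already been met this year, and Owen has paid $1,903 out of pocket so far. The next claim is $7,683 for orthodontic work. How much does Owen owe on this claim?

The deductible is already satisfied, so the full bill goes to coinsurance.
30% of $7,683 = $2,304.90 falls to the patient.
Year-to-date out-of-pocket becomes $1,903 + $2,304.90 = $4,207.90, still under the $6,500 maximum, so no cap applies.

$2,304.90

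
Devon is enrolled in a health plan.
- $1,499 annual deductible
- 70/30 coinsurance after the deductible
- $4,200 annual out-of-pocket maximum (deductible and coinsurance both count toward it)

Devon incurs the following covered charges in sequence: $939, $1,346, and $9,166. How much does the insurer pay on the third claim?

$6,700.80

Claim 1 ($939): fully absorbed by the deductible. Patient owes $939 (running OOP $939). Insurer: $939 − $939 = $0.
Claim 2 ($1,346): $560 to deductible, leaving $786; coinsurance $786 × 30% = $235.80. Cost to patient: $795.80. OOP to date $1,734.80. Plan pays $1,346 − $795.80 = $550.20.
Claim 3 ($9,166): 30% coinsurance on $9,166 = $2,749.80. OOP would hit $4,484.60 > $4,200, so the cap limits the patient to $4,200 − $1,734.80 = $2,465.20. Insurer: $9,166 − $2,465.20 = $6,700.80.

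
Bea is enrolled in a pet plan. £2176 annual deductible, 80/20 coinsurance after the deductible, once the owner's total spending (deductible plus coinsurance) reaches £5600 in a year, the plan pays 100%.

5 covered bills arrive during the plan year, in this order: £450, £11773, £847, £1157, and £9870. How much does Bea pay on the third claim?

Claim 1 (£450): fully absorbed by the deductible. Owner owes £450 (running OOP £450).
Claim 2 (£11773): £1726 finishes the deductible; £10047 goes to coinsurance; 20% of £10047 = £2009.40. Owner owes £3735.40 (running OOP £4185.40).
Claim 3 (£847): deductible met; 20% of £847 = £169.40. Cost to owner: £169.40. OOP to date £4354.80.

£169.40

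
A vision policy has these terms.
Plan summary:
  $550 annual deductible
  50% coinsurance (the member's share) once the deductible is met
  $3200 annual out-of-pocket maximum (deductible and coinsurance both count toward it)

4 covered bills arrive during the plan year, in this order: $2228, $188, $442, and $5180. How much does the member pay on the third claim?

$221

Claim 1 — $2228: $550 to deductible, leaving $1678; 50% of $1678 = $839. Member pays $1389; OOP now $1389.
Claim 2 — $188: deductible met; 50% of $188 = $94. Member pays $94; OOP now $1483.
Claim 3 — $442: deductible met; 50% of $442 = $221. Cost to member: $221. OOP to date $1704.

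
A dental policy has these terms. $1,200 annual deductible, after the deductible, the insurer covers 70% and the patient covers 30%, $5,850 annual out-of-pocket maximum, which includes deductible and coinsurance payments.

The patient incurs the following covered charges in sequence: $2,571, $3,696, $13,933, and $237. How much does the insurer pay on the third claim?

$10,803.10

Claim 1 ($2,571): $1,200 to deductible, leaving $1,371; coinsurance $1,371 × 30% = $411.30. Patient owes $1,611.30 (running OOP $1,611.30). Insurer: $2,571 − $1,611.30 = $959.70.
Claim 2 ($3,696): deductible met; 30% of $3,696 = $1,108.80. Patient pays $1,108.80; OOP now $2,720.10. Plan pays $3,696 − $1,108.80 = $2,587.20.
Claim 3 ($13,933): deductible already satisfied, so patient's share is 30% × $13,933 = $4,179.90. That would push OOP to $6,900, over the $5,850 cap, so patient pays $5,850 − $2,720.10 = $3,129.90. Plan pays $13,933 − $3,129.90 = $10,803.10.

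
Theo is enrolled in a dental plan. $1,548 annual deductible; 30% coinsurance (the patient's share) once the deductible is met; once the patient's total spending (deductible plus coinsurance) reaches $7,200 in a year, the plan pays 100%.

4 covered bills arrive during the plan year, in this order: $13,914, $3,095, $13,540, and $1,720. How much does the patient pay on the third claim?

Claim 1 — $13,914: $1,548 to deductible, leaving $12,366; coinsurance $12,366 × 30% = $3,709.80. Patient owes $5,257.80 (running OOP $5,257.80).
Claim 2 — $3,095: deductible met; 30% of $3,095 = $928.50. Patient pays $928.50; OOP now $6,186.30.
Claim 3 — $13,540: deductible met; 30% of $13,540 = $4,062. That would push OOP to $10,248.30, over the $7,200 cap, so patient pays $7,200 − $6,186.30 = $1,013.70.

$1,013.70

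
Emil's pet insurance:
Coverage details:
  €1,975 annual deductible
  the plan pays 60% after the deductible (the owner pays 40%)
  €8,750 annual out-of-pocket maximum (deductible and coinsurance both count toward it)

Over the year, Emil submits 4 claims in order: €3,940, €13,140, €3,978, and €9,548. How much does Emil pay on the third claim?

Bill 1, €3,940: €1,975 to deductible, leaving €1,965; 40% of €1,965 = €786. Owner owes €2,761 (running OOP €2,761).
Bill 2, €13,140: deductible met; 40% of €13,140 = €5,256. Cost to owner: €5,256. OOP to date €8,017.
Bill 3, €3,978: 40% coinsurance on €3,978 = €1,591.20. OOP would hit €9,608.20 > €8,750, so the cap limits the owner to €8,750 − €8,017 = €733.

€733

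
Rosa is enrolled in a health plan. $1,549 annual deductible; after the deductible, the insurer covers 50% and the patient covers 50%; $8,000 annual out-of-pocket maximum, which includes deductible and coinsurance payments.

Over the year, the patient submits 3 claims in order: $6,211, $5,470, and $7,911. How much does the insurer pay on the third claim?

$6,526

#1 ($6,211): deductible takes $1,549, $4,662 remains; coinsurance $4,662 × 50% = $2,331. Patient owes $3,880 (running OOP $3,880). Plan pays $6,211 − $3,880 = $2,331.
#2 ($5,470): deductible already satisfied, so patient's share is 50% × $5,470 = $2,735. Patient pays $2,735; OOP now $6,615. Plan pays $5,470 − $2,735 = $2,735.
#3 ($7,911): 50% coinsurance on $7,911 = $3,955.50. OOP would hit $10,570.50 > $8,000, so the cap limits the patient to $8,000 − $6,615 = $1,385. Insurer: $7,911 − $1,385 = $6,526.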